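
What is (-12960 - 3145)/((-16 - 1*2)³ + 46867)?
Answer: -3221/8207 ≈ -0.39247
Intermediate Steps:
(-12960 - 3145)/((-16 - 1*2)³ + 46867) = -16105/((-16 - 2)³ + 46867) = -16105/((-18)³ + 46867) = -16105/(-5832 + 46867) = -16105/41035 = -16105*1/41035 = -3221/8207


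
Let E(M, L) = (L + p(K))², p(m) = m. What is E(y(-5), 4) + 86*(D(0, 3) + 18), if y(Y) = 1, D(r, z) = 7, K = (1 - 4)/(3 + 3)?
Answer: 8649/4 ≈ 2162.3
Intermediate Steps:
K = -½ (K = -3/6 = -3*⅙ = -½ ≈ -0.50000)
E(M, L) = (-½ + L)² (E(M, L) = (L - ½)² = (-½ + L)²)
E(y(-5), 4) + 86*(D(0, 3) + 18) = (-1 + 2*4)²/4 + 86*(7 + 18) = (-1 + 8)²/4 + 86*25 = (¼)*7² + 2150 = (¼)*49 + 2150 = 49/4 + 2150 = 8649/4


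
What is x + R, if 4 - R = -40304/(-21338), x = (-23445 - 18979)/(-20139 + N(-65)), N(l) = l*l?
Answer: 405534296/84893233 ≈ 4.7770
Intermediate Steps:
N(l) = l**2
x = 21212/7957 (x = (-23445 - 18979)/(-20139 + (-65)**2) = -42424/(-20139 + 4225) = -42424/(-15914) = -42424*(-1/15914) = 21212/7957 ≈ 2.6658)
R = 22524/10669 (R = 4 - (-40304)/(-21338) = 4 - (-40304)*(-1)/21338 = 4 - 1*20152/10669 = 4 - 20152/10669 = 22524/10669 ≈ 2.1112)
x + R = 21212/7957 + 22524/10669 = 405534296/84893233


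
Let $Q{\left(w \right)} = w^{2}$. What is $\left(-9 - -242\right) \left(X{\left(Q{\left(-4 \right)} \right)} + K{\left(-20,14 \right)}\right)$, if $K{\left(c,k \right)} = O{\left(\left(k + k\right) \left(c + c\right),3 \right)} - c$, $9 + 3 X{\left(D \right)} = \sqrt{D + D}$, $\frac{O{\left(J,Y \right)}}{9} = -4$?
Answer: $-4427 + \frac{932 \sqrt{2}}{3} \approx -3987.7$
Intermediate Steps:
$O{\left(J,Y \right)} = -36$ ($O{\left(J,Y \right)} = 9 \left(-4\right) = -36$)
$X{\left(D \right)} = -3 + \frac{\sqrt{2} \sqrt{D}}{3}$ ($X{\left(D \right)} = -3 + \frac{\sqrt{D + D}}{3} = -3 + \frac{\sqrt{2 D}}{3} = -3 + \frac{\sqrt{2} \sqrt{D}}{3}$)
$K{\left(c,k \right)} = -36 - c$
$\left(-9 - -242\right) \left(X{\left(Q{\left(-4 \right)} \right)} + K{\left(-20,14 \right)}\right) = \left(-9 - -242\right) \left(\left(-3 + \frac{\sqrt{2} \sqrt{\left(-4\right)^{2}}}{3}\right) - 16\right) = \left(-9 + 242\right) \left(\left(-3 + \frac{\sqrt{2} \sqrt{16}}{3}\right) + \left(-36 + 20\right)\right) = 233 \left(\left(-3 + \frac{1}{3} \sqrt{2} \cdot 4\right) - 16\right) = 233 \left(\left(-3 + \frac{4 \sqrt{2}}{3}\right) - 16\right) = 233 \left(-19 + \frac{4 \sqrt{2}}{3}\right) = -4427 + \frac{932 \sqrt{2}}{3}$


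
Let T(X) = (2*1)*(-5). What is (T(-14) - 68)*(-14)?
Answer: 1092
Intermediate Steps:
T(X) = -10 (T(X) = 2*(-5) = -10)
(T(-14) - 68)*(-14) = (-10 - 68)*(-14) = -78*(-14) = 1092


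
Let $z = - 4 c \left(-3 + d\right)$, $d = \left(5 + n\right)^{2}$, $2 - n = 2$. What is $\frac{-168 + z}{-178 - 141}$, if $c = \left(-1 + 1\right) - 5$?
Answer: $- \frac{272}{319} \approx -0.85266$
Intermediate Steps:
$n = 0$ ($n = 2 - 2 = 0$)
$d = 25$ ($d = \left(5 + 0\right)^{2} = 5^{2} = 25$)
$c = -5$ ($c = 0 - 5 = -5$)
$z = 440$ ($z = \left(-4\right) \left(-5\right) \left(-3 + 25\right) = 20 \cdot 22 = 440$)
$\frac{-168 + z}{-178 - 141} = \frac{-168 + 440}{-178 - 141} = \frac{272}{-319} = 272 \left(- \frac{1}{319}\right) = - \frac{272}{319}$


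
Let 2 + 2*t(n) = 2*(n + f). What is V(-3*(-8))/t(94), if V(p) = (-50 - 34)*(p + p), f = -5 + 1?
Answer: -4032/89 ≈ -45.303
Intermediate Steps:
f = -4
t(n) = -5 + n (t(n) = -1 + (2*(n - 4))/2 = -1 + (2*(-4 + n))/2 = -1 + (-8 + 2*n)/2 = -1 + (-4 + n) = -5 + n)
V(p) = -168*p
V(-3*(-8))/t(94) = (-(-504)*(-8))/(-5 + 94) = -168*24/89 = -4032*1/89 = -4032/89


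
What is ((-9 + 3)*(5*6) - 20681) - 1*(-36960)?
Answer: 16099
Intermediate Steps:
((-9 + 3)*(5*6) - 20681) - 1*(-36960) = (-6*30 - 20681) + 36960 = (-180 - 20681) + 36960 = -20861 + 36960 = 16099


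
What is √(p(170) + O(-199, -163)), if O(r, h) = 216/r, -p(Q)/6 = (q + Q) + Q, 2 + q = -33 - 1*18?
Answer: I*√68235906/199 ≈ 41.51*I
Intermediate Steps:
q = -53 (q = -2 + (-33 - 1*18) = -2 + (-33 - 18) = -2 - 51 = -53)
p(Q) = 318 - 12*Q (p(Q) = -6*((-53 + Q) + Q) = -6*(-53 + 2*Q) = 318 - 12*Q)
√(p(170) + O(-199, -163)) = √((318 - 12*170) + 216/(-199)) = √((318 - 2040) + 216*(-1/199)) = √(-1722 - 216/199) = √(-342894/199) = I*√68235906/199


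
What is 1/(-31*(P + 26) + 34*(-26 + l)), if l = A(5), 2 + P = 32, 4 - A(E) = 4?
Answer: -1/2620 ≈ -0.00038168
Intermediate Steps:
A(E) = 0 (A(E) = 4 - 1*4 = 4 - 4 = 0)
P = 30 (P = -2 + 32 = 30)
l = 0
1/(-31*(P + 26) + 34*(-26 + l)) = 1/(-31*(30 + 26) + 34*(-26 + 0)) = 1/(-31*56 + 34*(-26)) = 1/(-1736 - 884) = 1/(-2620) = -1/2620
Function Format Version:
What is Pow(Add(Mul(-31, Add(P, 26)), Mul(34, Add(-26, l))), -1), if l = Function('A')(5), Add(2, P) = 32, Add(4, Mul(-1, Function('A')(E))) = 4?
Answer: Rational(-1, 2620) ≈ -0.00038168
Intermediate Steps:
Function('A')(E) = 0 (Function('A')(E) = Add(4, Mul(-1, 4)) = Add(4, -4) = 0)
P = 30 (P = Add(-2, 32) = 30)
l = 0
Pow(Add(Mul(-31, Add(P, 26)), Mul(34, Add(-26, l))), -1) = Pow(Add(Mul(-31, Add(30, 26)), Mul(34, Add(-26, 0))), -1) = Pow(Add(Mul(-31, 56), Mul(34, -26)), -1) = Pow(Add(-1736, -884), -1) = Pow(-2620, -1) = Rational(-1, 2620)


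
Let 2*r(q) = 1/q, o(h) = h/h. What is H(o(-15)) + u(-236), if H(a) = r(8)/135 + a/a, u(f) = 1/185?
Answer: 80389/79920 ≈ 1.0059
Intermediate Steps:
o(h) = 1
r(q) = 1/(2*q)
u(f) = 1/185
H(a) = 2161/2160 (H(a) = ((½)/8)/135 + a/a = ((½)*(⅛))*(1/135) + 1 = (1/16)*(1/135) + 1 = 1/2160 + 1 = 2161/2160)
H(o(-15)) + u(-236) = 2161/2160 + 1/185 = 80389/79920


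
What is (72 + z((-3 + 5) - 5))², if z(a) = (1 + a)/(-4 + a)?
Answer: 256036/49 ≈ 5225.2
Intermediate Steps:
z(a) = (1 + a)/(-4 + a)
(72 + z((-3 + 5) - 5))² = (72 + (1 + ((-3 + 5) - 5))/(-4 + ((-3 + 5) - 5)))² = (72 + (1 + (2 - 5))/(-4 + (2 - 5)))² = (72 + (1 - 3)/(-4 - 3))² = (72 - 2/(-7))² = (72 - ⅐*(-2))² = (72 + 2/7)² = (506/7)² = 256036/49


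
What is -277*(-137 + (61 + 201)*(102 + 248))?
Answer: -25362951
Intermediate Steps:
-277*(-137 + (61 + 201)*(102 + 248)) = -277*(-137 + 262*350) = -277*(-137 + 91700) = -277*91563 = -25362951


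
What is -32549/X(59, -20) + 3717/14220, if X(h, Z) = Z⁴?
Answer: 732629/12640000 ≈ 0.057961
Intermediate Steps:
-32549/X(59, -20) + 3717/14220 = -32549/((-20)⁴) + 3717/14220 = -32549/160000 + 3717*(1/14220) = -32549*1/160000 + 413/1580 = -32549/160000 + 413/1580 = 732629/12640000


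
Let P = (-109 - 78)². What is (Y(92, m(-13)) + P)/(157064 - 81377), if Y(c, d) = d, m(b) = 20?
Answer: 11663/25229 ≈ 0.46229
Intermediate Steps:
P = 34969 (P = (-187)² = 34969)
(Y(92, m(-13)) + P)/(157064 - 81377) = (20 + 34969)/(157064 - 81377) = 34989/75687 = 34989*(1/75687) = 11663/25229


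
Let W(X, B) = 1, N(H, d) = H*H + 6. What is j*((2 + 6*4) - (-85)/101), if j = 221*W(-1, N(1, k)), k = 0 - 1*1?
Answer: 599131/101 ≈ 5932.0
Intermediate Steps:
k = -1 (k = 0 - 1 = -1)
N(H, d) = 6 + H² (N(H, d) = H² + 6 = 6 + H²)
j = 221 (j = 221*1 = 221)
j*((2 + 6*4) - (-85)/101) = 221*((2 + 6*4) - (-85)/101) = 221*((2 + 24) - (-85)/101) = 221*(26 - 1*(-85/101)) = 221*(26 + 85/101) = 221*(2711/101) = 599131/101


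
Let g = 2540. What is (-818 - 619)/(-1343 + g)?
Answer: -479/399 ≈ -1.2005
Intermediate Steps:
(-818 - 619)/(-1343 + g) = (-818 - 619)/(-1343 + 2540) = -1437/1197 = -1437*1/1197 = -479/399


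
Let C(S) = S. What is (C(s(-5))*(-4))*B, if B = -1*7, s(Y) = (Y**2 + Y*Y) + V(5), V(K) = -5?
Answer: 1260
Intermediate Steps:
s(Y) = -5 + 2*Y**2 (s(Y) = (Y**2 + Y*Y) - 5 = (Y**2 + Y**2) - 5 = 2*Y**2 - 5 = -5 + 2*Y**2)
B = -7
(C(s(-5))*(-4))*B = ((-5 + 2*(-5)**2)*(-4))*(-7) = ((-5 + 2*25)*(-4))*(-7) = ((-5 + 50)*(-4))*(-7) = (45*(-4))*(-7) = -180*(-7) = 1260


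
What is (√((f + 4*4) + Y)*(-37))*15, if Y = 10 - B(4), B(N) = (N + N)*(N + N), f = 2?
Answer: -3330*I ≈ -3330.0*I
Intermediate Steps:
B(N) = 4*N² (B(N) = (2*N)*(2*N) = 4*N²)
Y = -54 (Y = 10 - 4*4² = 10 - 4*16 = 10 - 1*64 = 10 - 64 = -54)
(√((f + 4*4) + Y)*(-37))*15 = (√((2 + 4*4) - 54)*(-37))*15 = (√((2 + 16) - 54)*(-37))*15 = (√(18 - 54)*(-37))*15 = (√(-36)*(-37))*15 = ((6*I)*(-37))*15 = -222*I*15 = -3330*I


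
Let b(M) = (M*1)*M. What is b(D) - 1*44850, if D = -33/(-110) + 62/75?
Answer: -1009096439/22500 ≈ -44849.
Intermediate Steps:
D = 169/150 (D = -33*(-1/110) + 62*(1/75) = 3/10 + 62/75 = 169/150 ≈ 1.1267)
b(M) = M**2 (b(M) = M*M = M**2)
b(D) - 1*44850 = (169/150)**2 - 1*44850 = 28561/22500 - 44850 = -1009096439/22500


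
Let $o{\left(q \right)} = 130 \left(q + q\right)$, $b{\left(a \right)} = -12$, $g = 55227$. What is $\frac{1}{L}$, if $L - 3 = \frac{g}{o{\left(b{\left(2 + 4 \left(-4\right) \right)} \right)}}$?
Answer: $- \frac{1040}{15289} \approx -0.068023$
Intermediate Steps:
$o{\left(q \right)} = 260 q$ ($o{\left(q \right)} = 130 \cdot 2 q = 260 q$)
$L = - \frac{15289}{1040}$ ($L = 3 + \frac{55227}{260 \left(-12\right)} = 3 + \frac{55227}{-3120} = 3 + 55227 \left(- \frac{1}{3120}\right) = 3 - \frac{18409}{1040} = - \frac{15289}{1040} \approx -14.701$)
$\frac{1}{L} = \frac{1}{- \frac{15289}{1040}} = - \frac{1040}{15289}$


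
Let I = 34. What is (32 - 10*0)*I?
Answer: 1088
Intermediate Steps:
(32 - 10*0)*I = (32 - 10*0)*34 = (32 + 0)*34 = 32*34 = 1088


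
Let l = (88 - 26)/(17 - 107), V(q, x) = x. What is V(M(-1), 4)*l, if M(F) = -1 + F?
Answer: -124/45 ≈ -2.7556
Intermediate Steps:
l = -31/45 (l = 62/(-90) = 62*(-1/90) = -31/45 ≈ -0.68889)
V(M(-1), 4)*l = 4*(-31/45) = -124/45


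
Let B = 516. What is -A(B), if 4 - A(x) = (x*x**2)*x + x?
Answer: 70892258048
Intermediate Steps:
A(x) = 4 - x - x**4 (A(x) = 4 - ((x*x**2)*x + x) = 4 - (x**3*x + x) = 4 - (x**4 + x) = 4 - (x + x**4) = 4 + (-x - x**4) = 4 - x - x**4)
-A(B) = -(4 - 1*516 - 1*516**4) = -(4 - 516 - 1*70892257536) = -(4 - 516 - 70892257536) = -1*(-70892258048) = 70892258048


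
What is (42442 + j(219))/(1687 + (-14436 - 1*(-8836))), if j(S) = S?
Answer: -42661/3913 ≈ -10.902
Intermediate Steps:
(42442 + j(219))/(1687 + (-14436 - 1*(-8836))) = (42442 + 219)/(1687 + (-14436 - 1*(-8836))) = 42661/(1687 + (-14436 + 8836)) = 42661/(1687 - 5600) = 42661/(-3913) = 42661*(-1/3913) = -42661/3913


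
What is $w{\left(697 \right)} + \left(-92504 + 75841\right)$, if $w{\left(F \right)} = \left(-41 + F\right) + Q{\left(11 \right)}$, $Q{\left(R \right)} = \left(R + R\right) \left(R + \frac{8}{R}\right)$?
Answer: $-15749$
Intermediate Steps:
$Q{\left(R \right)} = 2 R \left(R + \frac{8}{R}\right)$
$w{\left(F \right)} = 217 + F$ ($w{\left(F \right)} = \left(-41 + F\right) + \left(16 + 2 \cdot 11^{2}\right) = \left(-41 + F\right) + \left(16 + 2 \cdot 121\right) = \left(-41 + F\right) + \left(16 + 242\right) = \left(-41 + F\right) + 258 = 217 + F$)
$w{\left(697 \right)} + \left(-92504 + 75841\right) = \left(217 + 697\right) + \left(-92504 + 75841\right) = 914 - 16663 = -15749$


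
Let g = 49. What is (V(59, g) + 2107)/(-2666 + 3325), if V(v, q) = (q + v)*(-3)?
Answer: 1783/659 ≈ 2.7056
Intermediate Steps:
V(v, q) = -3*q - 3*v
(V(59, g) + 2107)/(-2666 + 3325) = ((-3*49 - 3*59) + 2107)/(-2666 + 3325) = ((-147 - 177) + 2107)/659 = (-324 + 2107)*(1/659) = 1783*(1/659) = 1783/659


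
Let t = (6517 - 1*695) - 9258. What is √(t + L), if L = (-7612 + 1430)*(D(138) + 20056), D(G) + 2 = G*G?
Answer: 2*I*√60426818 ≈ 15547.0*I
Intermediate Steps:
D(G) = -2 + G² (D(G) = -2 + G*G = -2 + G²)
t = -3436 (t = (6517 - 695) - 9258 = 5822 - 9258 = -3436)
L = -241703836 (L = (-7612 + 1430)*((-2 + 138²) + 20056) = -6182*((-2 + 19044) + 20056) = -6182*(19042 + 20056) = -6182*39098 = -241703836)
√(t + L) = √(-3436 - 241703836) = √(-241707272) = 2*I*√60426818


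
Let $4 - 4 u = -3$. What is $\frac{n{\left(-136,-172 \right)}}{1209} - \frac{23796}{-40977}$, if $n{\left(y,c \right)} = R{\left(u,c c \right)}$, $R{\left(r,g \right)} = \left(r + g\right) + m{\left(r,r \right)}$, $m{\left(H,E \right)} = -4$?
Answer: $\frac{17791265}{710268} \approx 25.049$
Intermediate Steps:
$u = \frac{7}{4}$ ($u = 1 - - \frac{3}{4} = 1 + \frac{3}{4} = \frac{7}{4} \approx 1.75$)
$R{\left(r,g \right)} = -4 + g + r$ ($R{\left(r,g \right)} = \left(r + g\right) - 4 = \left(g + r\right) - 4 = -4 + g + r$)
$n{\left(y,c \right)} = - \frac{9}{4} + c^{2}$ ($n{\left(y,c \right)} = -4 + c c + \frac{7}{4} = -4 + c^{2} + \frac{7}{4} = - \frac{9}{4} + c^{2}$)
$\frac{n{\left(-136,-172 \right)}}{1209} - \frac{23796}{-40977} = \frac{- \frac{9}{4} + \left(-172\right)^{2}}{1209} - \frac{23796}{-40977} = \left(- \frac{9}{4} + 29584\right) \frac{1}{1209} - - \frac{2644}{4553} = \frac{118327}{4} \cdot \frac{1}{1209} + \frac{2644}{4553} = \frac{3817}{156} + \frac{2644}{4553} = \frac{17791265}{710268}$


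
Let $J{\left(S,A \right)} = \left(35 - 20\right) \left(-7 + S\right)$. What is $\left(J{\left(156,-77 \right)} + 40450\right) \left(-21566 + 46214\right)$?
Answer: $1052099880$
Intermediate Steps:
$J{\left(S,A \right)} = -105 + 15 S$ ($J{\left(S,A \right)} = 15 \left(-7 + S\right) = -105 + 15 S$)
$\left(J{\left(156,-77 \right)} + 40450\right) \left(-21566 + 46214\right) = \left(\left(-105 + 15 \cdot 156\right) + 40450\right) \left(-21566 + 46214\right) = \left(\left(-105 + 2340\right) + 40450\right) 24648 = \left(2235 + 40450\right) 24648 = 42685 \cdot 24648 = 1052099880$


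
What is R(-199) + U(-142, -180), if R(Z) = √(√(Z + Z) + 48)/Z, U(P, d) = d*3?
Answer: -540 - √(48 + I*√398)/199 ≈ -540.04 - 0.0070895*I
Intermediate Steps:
U(P, d) = 3*d
R(Z) = √(48 + √2*√Z)/Z (R(Z) = √(√(2*Z) + 48)/Z = √(√2*√Z + 48)/Z = √(48 + √2*√Z)/Z)
R(-199) + U(-142, -180) = √(48 + √2*√(-199))/(-199) + 3*(-180) = -√(48 + √2*(I*√199))/199 - 540 = -√(48 + I*√398)/199 - 540 = -540 - √(48 + I*√398)/199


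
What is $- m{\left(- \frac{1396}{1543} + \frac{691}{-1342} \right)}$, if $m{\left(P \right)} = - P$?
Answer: $- \frac{2939645}{2070706} \approx -1.4196$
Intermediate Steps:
$- m{\left(- \frac{1396}{1543} + \frac{691}{-1342} \right)} = - \left(-1\right) \left(- \frac{1396}{1543} + \frac{691}{-1342}\right) = - \left(-1\right) \left(\left(-1396\right) \frac{1}{1543} + 691 \left(- \frac{1}{1342}\right)\right) = - \left(-1\right) \left(- \frac{1396}{1543} - \frac{691}{1342}\right) = - \frac{\left(-1\right) \left(-2939645\right)}{2070706} = \left(-1\right) \frac{2939645}{2070706} = - \frac{2939645}{2070706}$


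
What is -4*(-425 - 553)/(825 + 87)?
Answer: 163/38 ≈ 4.2895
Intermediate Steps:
-4*(-425 - 553)/(825 + 87) = -(-3912)/912 = -4*(-163/152) = 163/38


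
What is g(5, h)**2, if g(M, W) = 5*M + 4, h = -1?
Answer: 841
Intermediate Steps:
g(M, W) = 4 + 5*M
g(5, h)**2 = (4 + 5*5)**2 = (4 + 25)**2 = 29**2 = 841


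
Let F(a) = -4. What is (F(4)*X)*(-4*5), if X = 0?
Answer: 0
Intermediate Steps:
(F(4)*X)*(-4*5) = (-4*0)*(-4*5) = 0*(-20) = 0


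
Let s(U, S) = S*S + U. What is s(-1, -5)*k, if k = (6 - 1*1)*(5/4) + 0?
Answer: 150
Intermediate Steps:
k = 25/4 (k = (6 - 1)*(5*(¼)) + 0 = 5*(5/4) + 0 = 25/4 + 0 = 25/4 ≈ 6.2500)
s(U, S) = U + S² (s(U, S) = S² + U = U + S²)
s(-1, -5)*k = (-1 + (-5)²)*(25/4) = (-1 + 25)*(25/4) = 24*(25/4) = 150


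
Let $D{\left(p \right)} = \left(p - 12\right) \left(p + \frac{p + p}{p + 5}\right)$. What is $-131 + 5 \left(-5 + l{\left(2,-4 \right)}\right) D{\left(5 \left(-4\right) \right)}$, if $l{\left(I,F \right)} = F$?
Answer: $-25091$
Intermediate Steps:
$D{\left(p \right)} = \left(-12 + p\right) \left(p + \frac{2 p}{5 + p}\right)$
$-131 + 5 \left(-5 + l{\left(2,-4 \right)}\right) D{\left(5 \left(-4\right) \right)} = -131 + 5 \left(-5 - 4\right) \frac{5 \left(-4\right) \left(-84 + \left(5 \left(-4\right)\right)^{2} - 5 \cdot 5 \left(-4\right)\right)}{5 + 5 \left(-4\right)} = -131 + 5 \left(-9\right) \left(- \frac{20 \left(-84 + \left(-20\right)^{2} - -100\right)}{5 - 20}\right) = -131 - 45 \left(- \frac{20 \left(-84 + 400 + 100\right)}{-15}\right) = -131 - 45 \left(\left(-20\right) \left(- \frac{1}{15}\right) 416\right) = -131 - 24960 = -25091$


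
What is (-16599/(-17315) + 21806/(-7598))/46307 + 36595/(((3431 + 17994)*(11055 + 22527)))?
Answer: 5796283215517/604585618923439554 ≈ 9.5872e-6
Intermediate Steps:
(-16599/(-17315) + 21806/(-7598))/46307 + 36595/(((3431 + 17994)*(11055 + 22527))) = (-16599*(-1/17315) + 21806*(-1/7598))*(1/46307) + 36595/((21425*33582)) = (16599/17315 - 10903/3799)*(1/46307) + 36595/719494350 = -125725844/65779685*1/46307 + 36595*(1/719494350) = -125725844/3046059873295 + 7319/143898870 = 5796283215517/604585618923439554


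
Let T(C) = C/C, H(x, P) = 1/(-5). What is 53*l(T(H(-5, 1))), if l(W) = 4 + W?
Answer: 265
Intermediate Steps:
H(x, P) = -1/5
T(C) = 1
53*l(T(H(-5, 1))) = 53*(4 + 1) = 53*5 = 265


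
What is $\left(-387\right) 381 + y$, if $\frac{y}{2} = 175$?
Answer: $-147097$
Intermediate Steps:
$y = 350$ ($y = 2 \cdot 175 = 350$)
$\left(-387\right) 381 + y = \left(-387\right) 381 + 350 = -147447 + 350 = -147097$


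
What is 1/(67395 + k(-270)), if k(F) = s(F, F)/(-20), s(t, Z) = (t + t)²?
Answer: 1/52815 ≈ 1.8934e-5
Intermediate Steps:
s(t, Z) = 4*t² (s(t, Z) = (2*t)² = 4*t²)
k(F) = -F²/5 (k(F) = (4*F²)/(-20) = (4*F²)*(-1/20) = -F²/5)
1/(67395 + k(-270)) = 1/(67395 - ⅕*(-270)²) = 1/(67395 - ⅕*72900) = 1/(67395 - 14580) = 1/52815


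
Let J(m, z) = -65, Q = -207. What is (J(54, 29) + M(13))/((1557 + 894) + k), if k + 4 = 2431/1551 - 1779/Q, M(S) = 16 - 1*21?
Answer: -45402/1593715 ≈ -0.028488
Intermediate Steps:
M(S) = -5 (M(S) = 16 - 21 = -5)
k = 19982/3243 (k = -4 + (2431/1551 - 1779/(-207)) = -4 + (2431*(1/1551) - 1779*(-1/207)) = -4 + (221/141 + 593/69) = -4 + 32954/3243 = 19982/3243 ≈ 6.1616)
(J(54, 29) + M(13))/((1557 + 894) + k) = (-65 - 5)/((1557 + 894) + 19982/3243) = -70/(2451 + 19982/3243) = -70/7968575/3243 = -70*3243/7968575 = -45402/1593715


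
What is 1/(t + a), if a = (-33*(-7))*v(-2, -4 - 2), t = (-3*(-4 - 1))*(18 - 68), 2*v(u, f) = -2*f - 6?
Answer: -1/57 ≈ -0.017544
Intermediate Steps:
v(u, f) = -3 - f (v(u, f) = (-2*f - 6)/2 = (-6 - 2*f)/2 = -3 - f)
t = -750 (t = -3*(-5)*(-50) = 15*(-50) = -750)
a = 693 (a = (-33*(-7))*(-3 - (-4 - 2)) = 231*(-3 - 1*(-6)) = 231*(-3 + 6) = 231*3 = 693)
1/(t + a) = 1/(-750 + 693) = 1/(-57) = -1/57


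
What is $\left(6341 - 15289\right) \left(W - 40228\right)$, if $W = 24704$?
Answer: $138908752$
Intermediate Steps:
$\left(6341 - 15289\right) \left(W - 40228\right) = \left(6341 - 15289\right) \left(24704 - 40228\right) = \left(-8948\right) \left(-15524\right) = 138908752$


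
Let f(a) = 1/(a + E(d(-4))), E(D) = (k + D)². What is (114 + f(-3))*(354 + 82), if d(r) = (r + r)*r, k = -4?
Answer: 38819260/781 ≈ 49705.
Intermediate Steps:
d(r) = 2*r² (d(r) = (2*r)*r = 2*r²)
E(D) = (-4 + D)²
f(a) = 1/(784 + a) (f(a) = 1/(a + (-4 + 2*(-4)²)²) = 1/(a + (-4 + 2*16)²) = 1/(a + (-4 + 32)²) = 1/(a + 28²) = 1/(a + 784) = 1/(784 + a))
(114 + f(-3))*(354 + 82) = (114 + 1/(784 - 3))*(354 + 82) = (114 + 1/781)*436 = (89035/781)*436 = 38819260/781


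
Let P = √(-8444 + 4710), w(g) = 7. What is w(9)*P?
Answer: 7*I*√3734 ≈ 427.75*I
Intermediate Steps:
P = I*√3734 (P = √(-3734) = I*√3734 ≈ 61.106*I)
w(9)*P = 7*(I*√3734) = 7*I*√3734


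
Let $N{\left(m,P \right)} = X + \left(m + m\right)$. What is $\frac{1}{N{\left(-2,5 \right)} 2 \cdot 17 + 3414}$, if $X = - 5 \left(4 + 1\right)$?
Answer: $\frac{1}{2428} \approx 0.00041186$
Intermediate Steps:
$X = -25$ ($X = \left(-5\right) 5 = -25$)
$N{\left(m,P \right)} = -25 + 2 m$ ($N{\left(m,P \right)} = -25 + \left(m + m\right) = -25 + 2 m$)
$\frac{1}{N{\left(-2,5 \right)} 2 \cdot 17 + 3414} = \frac{1}{\left(-25 + 2 \left(-2\right)\right) 2 \cdot 17 + 3414} = \frac{1}{\left(-25 - 4\right) 2 \cdot 17 + 3414} = \frac{1}{\left(-29\right) 2 \cdot 17 + 3414} = \frac{1}{\left(-58\right) 17 + 3414} = \frac{1}{-986 + 3414} = \frac{1}{2428}$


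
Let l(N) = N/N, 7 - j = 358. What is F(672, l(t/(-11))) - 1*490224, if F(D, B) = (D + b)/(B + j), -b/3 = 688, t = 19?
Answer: -85788504/175 ≈ -4.9022e+5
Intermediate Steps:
b = -2064 (b = -3*688 = -2064)
j = -351 (j = 7 - 1*358 = 7 - 358 = -351)
l(N) = 1
F(D, B) = (-2064 + D)/(-351 + B) (F(D, B) = (D - 2064)/(B - 351) = (-2064 + D)/(-351 + B))
F(672, l(t/(-11))) - 1*490224 = (-2064 + 672)/(-351 + 1) - 1*490224 = -1392/(-350) - 490224 = -1/350*(-1392) - 490224 = 696/175 - 490224 = -85788504/175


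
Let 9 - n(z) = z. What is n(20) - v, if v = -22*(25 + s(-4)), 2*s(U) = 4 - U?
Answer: 627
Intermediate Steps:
s(U) = 2 - U/2 (s(U) = (4 - U)/2 = 2 - U/2)
n(z) = 9 - z
v = -638 (v = -22*(25 + (2 - ½*(-4))) = -22*(25 + (2 + 2)) = -22*(25 + 4) = -22*29 = -638)
n(20) - v = (9 - 1*20) - 1*(-638) = (9 - 20) + 638 = -11 + 638 = 627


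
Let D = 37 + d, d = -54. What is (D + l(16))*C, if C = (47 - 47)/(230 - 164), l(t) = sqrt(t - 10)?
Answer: 0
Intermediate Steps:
l(t) = sqrt(-10 + t)
D = -17 (D = 37 - 54 = -17)
C = 0 (C = 0/66 = 0*(1/66) = 0)
(D + l(16))*C = (-17 + sqrt(-10 + 16))*0 = (-17 + sqrt(6))*0 = 0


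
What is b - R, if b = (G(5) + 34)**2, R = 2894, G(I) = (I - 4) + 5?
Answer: -1294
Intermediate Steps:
G(I) = 1 + I (G(I) = (-4 + I) + 5 = 1 + I)
b = 1600 (b = ((1 + 5) + 34)**2 = (6 + 34)**2 = 40**2 = 1600)
b - R = 1600 - 1*2894 = 1600 - 2894 = -1294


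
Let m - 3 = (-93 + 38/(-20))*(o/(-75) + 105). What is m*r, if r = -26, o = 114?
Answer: 31906069/125 ≈ 2.5525e+5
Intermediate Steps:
m = -2454313/250 (m = 3 + (-93 + 38/(-20))*(114/(-75) + 105) = 3 + (-93 + 38*(-1/20))*(114*(-1/75) + 105) = 3 + (-93 - 19/10)*(-38/25 + 105) = 3 - 949/10*2587/25 = 3 - 2455063/250 = -2454313/250 ≈ -9817.3)
m*r = -2454313/250*(-26) = 31906069/125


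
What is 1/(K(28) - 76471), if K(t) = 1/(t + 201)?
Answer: -229/17511858 ≈ -1.3077e-5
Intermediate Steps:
K(t) = 1/(201 + t)
1/(K(28) - 76471) = 1/(1/(201 + 28) - 76471) = 1/(1/229 - 76471) = 1/(-17511858/229) = -229/17511858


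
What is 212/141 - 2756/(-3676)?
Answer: 291977/129579 ≈ 2.2533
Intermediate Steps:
212/141 - 2756/(-3676) = 212*(1/141) - 2756*(-1/3676) = 212/141 + 689/919 = 291977/129579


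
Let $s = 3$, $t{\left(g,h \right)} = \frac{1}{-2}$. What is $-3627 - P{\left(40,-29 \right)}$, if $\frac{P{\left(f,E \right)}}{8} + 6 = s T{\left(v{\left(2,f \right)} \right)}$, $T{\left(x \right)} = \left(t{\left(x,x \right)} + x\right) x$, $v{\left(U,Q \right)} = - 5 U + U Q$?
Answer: $-120339$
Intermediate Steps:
$t{\left(g,h \right)} = - \frac{1}{2}$
$v{\left(U,Q \right)} = - 5 U + Q U$
$T{\left(x \right)} = x \left(- \frac{1}{2} + x\right)$ ($T{\left(x \right)} = \left(- \frac{1}{2} + x\right) x = x \left(- \frac{1}{2} + x\right)$)
$P{\left(f,E \right)} = -48 + 24 \left(-10 + 2 f\right) \left(- \frac{21}{2} + 2 f\right)$ ($P{\left(f,E \right)} = -48 + 8 \cdot 3 \cdot 2 \left(-5 + f\right) \left(- \frac{1}{2} + 2 \left(-5 + f\right)\right) = -48 + 8 \cdot 3 \left(-10 + 2 f\right) \left(- \frac{1}{2} + \left(-10 + 2 f\right)\right) = -48 + 8 \cdot 3 \left(-10 + 2 f\right) \left(- \frac{21}{2} + 2 f\right) = -48 + 24 \left(-10 + 2 f\right) \left(- \frac{21}{2} + 2 f\right)$)
$-3627 - P{\left(40,-29 \right)} = -3627 - \left(2472 - 39360 + 96 \cdot 40^{2}\right) = -3627 - \left(2472 - 39360 + 96 \cdot 1600\right) = -3627 - \left(2472 - 39360 + 153600\right) = -3627 - 116712 = -120339$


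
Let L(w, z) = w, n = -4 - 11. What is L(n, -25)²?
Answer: 225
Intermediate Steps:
n = -15
L(n, -25)² = (-15)² = 225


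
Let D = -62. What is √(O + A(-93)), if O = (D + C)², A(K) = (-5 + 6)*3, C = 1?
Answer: 14*√19 ≈ 61.025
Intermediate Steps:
A(K) = 3 (A(K) = 1*3 = 3)
O = 3721 (O = (-62 + 1)² = (-61)² = 3721)
√(O + A(-93)) = √(3721 + 3) = √3724 = 14*√19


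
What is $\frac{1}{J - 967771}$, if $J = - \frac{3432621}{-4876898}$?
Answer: $- \frac{4876898}{4719717021737} \approx -1.0333 \cdot 10^{-6}$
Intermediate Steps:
$J = \frac{3432621}{4876898}$ ($J = \left(-3432621\right) \left(- \frac{1}{4876898}\right) = \frac{3432621}{4876898} \approx 0.70385$)
$\frac{1}{J - 967771} = \frac{1}{\frac{3432621}{4876898} - 967771} = \frac{1}{- \frac{4719717021737}{4876898}} = - \frac{4876898}{4719717021737}$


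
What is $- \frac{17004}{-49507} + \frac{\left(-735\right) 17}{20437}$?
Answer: $- \frac{271079217}{1011774559} \approx -0.26792$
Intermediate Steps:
$- \frac{17004}{-49507} + \frac{\left(-735\right) 17}{20437} = \left(-17004\right) \left(- \frac{1}{49507}\right) - \frac{12495}{20437} = \frac{17004}{49507} - \frac{12495}{20437} = - \frac{271079217}{1011774559}$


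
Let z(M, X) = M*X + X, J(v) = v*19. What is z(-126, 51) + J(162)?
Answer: -3297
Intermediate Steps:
J(v) = 19*v
z(M, X) = X + M*X
z(-126, 51) + J(162) = 51*(1 - 126) + 19*162 = 51*(-125) + 3078 = -6375 + 3078 = -3297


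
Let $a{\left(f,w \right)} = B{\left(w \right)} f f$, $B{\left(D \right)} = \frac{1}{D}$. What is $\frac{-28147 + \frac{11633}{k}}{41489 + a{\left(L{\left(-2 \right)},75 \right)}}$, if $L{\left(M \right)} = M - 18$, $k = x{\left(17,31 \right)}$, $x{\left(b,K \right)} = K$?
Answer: $- \frac{2582772}{3858973} \approx -0.66929$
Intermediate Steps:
$k = 31$
$L{\left(M \right)} = -18 + M$ ($L{\left(M \right)} = M - 18 = -18 + M$)
$a{\left(f,w \right)} = \frac{f^{2}}{w}$ ($a{\left(f,w \right)} = \frac{f}{w} f = \frac{f^{2}}{w}$)
$\frac{-28147 + \frac{11633}{k}}{41489 + a{\left(L{\left(-2 \right)},75 \right)}} = \frac{-28147 + \frac{11633}{31}}{41489 + \frac{\left(-18 - 2\right)^{2}}{75}} = \frac{-28147 + 11633 \cdot \frac{1}{31}}{41489 + \left(-20\right)^{2} \cdot \frac{1}{75}} = \frac{-28147 + \frac{11633}{31}}{41489 + 400 \cdot \frac{1}{75}} = - \frac{860924}{31 \left(41489 + \frac{16}{3}\right)} = - \frac{860924}{31 \cdot \frac{124483}{3}} = \left(- \frac{860924}{31}\right) \frac{3}{124483} = - \frac{2582772}{3858973}$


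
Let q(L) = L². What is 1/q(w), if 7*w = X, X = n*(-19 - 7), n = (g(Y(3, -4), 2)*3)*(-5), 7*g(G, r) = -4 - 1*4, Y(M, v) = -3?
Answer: 2401/9734400 ≈ 0.00024665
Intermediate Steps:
g(G, r) = -8/7 (g(G, r) = (-4 - 1*4)/7 = (-4 - 4)/7 = (⅐)*(-8) = -8/7)
n = 120/7 (n = -8/7*3*(-5) = -24/7*(-5) = 120/7 ≈ 17.143)
X = -3120/7 (X = 120*(-19 - 7)/7 = (120/7)*(-26) = -3120/7 ≈ -445.71)
w = -3120/49 (w = (⅐)*(-3120/7) = -3120/49 ≈ -63.673)
1/q(w) = 1/((-3120/49)²) = 1/(9734400/2401) = 2401/9734400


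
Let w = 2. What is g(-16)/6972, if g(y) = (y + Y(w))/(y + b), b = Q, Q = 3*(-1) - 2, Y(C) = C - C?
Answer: 4/36603 ≈ 0.00010928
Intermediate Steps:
Y(C) = 0
Q = -5 (Q = -3 - 2 = -5)
b = -5
g(y) = y/(-5 + y) (g(y) = (y + 0)/(y - 5) = y/(-5 + y))
g(-16)/6972 = -16/(-5 - 16)/6972 = -16/(-21)*(1/6972) = -16*(-1/21)*(1/6972) = (16/21)*(1/6972) = 4/36603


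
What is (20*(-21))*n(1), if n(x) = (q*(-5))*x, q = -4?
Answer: -8400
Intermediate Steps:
n(x) = 20*x (n(x) = (-4*(-5))*x = 20*x)
(20*(-21))*n(1) = (20*(-21))*(20*1) = -420*20 = -8400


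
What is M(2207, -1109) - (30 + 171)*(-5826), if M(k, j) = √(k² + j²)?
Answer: 1171026 + √6100730 ≈ 1.1735e+6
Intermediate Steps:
M(k, j) = √(j² + k²)
M(2207, -1109) - (30 + 171)*(-5826) = √((-1109)² + 2207²) - (30 + 171)*(-5826) = √(1229881 + 4870849) - 201*(-5826) = √6100730 - 1*(-1171026) = √6100730 + 1171026 = 1171026 + √6100730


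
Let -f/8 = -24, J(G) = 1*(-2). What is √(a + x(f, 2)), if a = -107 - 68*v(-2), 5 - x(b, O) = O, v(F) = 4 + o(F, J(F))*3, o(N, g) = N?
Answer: 4*√2 ≈ 5.6569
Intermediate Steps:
J(G) = -2
f = 192 (f = -8*(-24) = 192)
v(F) = 4 + 3*F (v(F) = 4 + F*3 = 4 + 3*F)
x(b, O) = 5 - O
a = 29 (a = -107 - 68*(4 + 3*(-2)) = -107 - 68*(4 - 6) = -107 - 68*(-2) = -107 + 136 = 29)
√(a + x(f, 2)) = √(29 + (5 - 1*2)) = √(29 + (5 - 2)) = √(29 + 3) = √32 = 4*√2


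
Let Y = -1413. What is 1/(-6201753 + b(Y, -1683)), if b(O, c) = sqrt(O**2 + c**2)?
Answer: -2067251/12820578481317 - sqrt(59618)/4273526160439 ≈ -1.6130e-7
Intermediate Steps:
1/(-6201753 + b(Y, -1683)) = 1/(-6201753 + sqrt((-1413)**2 + (-1683)**2)) = 1/(-6201753 + sqrt(1996569 + 2832489)) = 1/(-6201753 + sqrt(4829058)) = 1/(-6201753 + 9*sqrt(59618))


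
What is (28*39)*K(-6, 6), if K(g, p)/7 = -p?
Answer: -45864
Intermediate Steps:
K(g, p) = -7*p (K(g, p) = 7*(-p) = -7*p)
(28*39)*K(-6, 6) = (28*39)*(-7*6) = 1092*(-42) = -45864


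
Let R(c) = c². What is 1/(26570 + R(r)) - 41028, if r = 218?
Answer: -3039928631/74094 ≈ -41028.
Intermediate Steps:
1/(26570 + R(r)) - 41028 = 1/(26570 + 218²) - 41028 = 1/(26570 + 47524) - 41028 = 1/74094 - 41028 = -3039928631/74094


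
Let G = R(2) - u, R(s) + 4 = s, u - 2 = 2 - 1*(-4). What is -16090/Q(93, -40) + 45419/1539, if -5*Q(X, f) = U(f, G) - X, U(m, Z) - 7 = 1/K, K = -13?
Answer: -519579763/574047 ≈ -905.12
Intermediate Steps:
u = 8 (u = 2 + (2 - 1*(-4)) = 2 + (2 + 4) = 2 + 6 = 8)
R(s) = -4 + s
G = -10 (G = (-4 + 2) - 1*8 = -2 - 8 = -10)
U(m, Z) = 90/13 (U(m, Z) = 7 + 1/(-13) = 7 - 1/13 = 90/13)
Q(X, f) = -18/13 + X/5 (Q(X, f) = -(90/13 - X)/5 = -18/13 + X/5)
-16090/Q(93, -40) + 45419/1539 = -16090/(-18/13 + (1/5)*93) + 45419/1539 = -16090/(-18/13 + 93/5) + 45419*(1/1539) = -16090/1119/65 + 45419/1539 = -16090*65/1119 + 45419/1539 = -1045850/1119 + 45419/1539 = -519579763/574047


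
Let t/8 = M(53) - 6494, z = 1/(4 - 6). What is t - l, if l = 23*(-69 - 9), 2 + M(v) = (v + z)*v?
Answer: -27914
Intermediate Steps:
z = -1/2 (z = 1/(-2) = -1/2 ≈ -0.50000)
M(v) = -2 + v*(-1/2 + v) (M(v) = -2 + (v - 1/2)*v = -2 + (-1/2 + v)*v = -2 + v*(-1/2 + v))
l = -1794 (l = 23*(-78) = -1794)
t = -29708 (t = 8*((-2 + 53**2 - 1/2*53) - 6494) = 8*((-2 + 2809 - 53/2) - 6494) = 8*(5561/2 - 6494) = 8*(-7427/2) = -29708)
t - l = -29708 - 1*(-1794) = -29708 + 1794 = -27914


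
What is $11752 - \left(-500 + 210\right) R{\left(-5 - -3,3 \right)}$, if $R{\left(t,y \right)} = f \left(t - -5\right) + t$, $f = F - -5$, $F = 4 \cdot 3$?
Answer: $25962$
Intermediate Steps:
$F = 12$
$f = 17$ ($f = 12 - -5 = 12 + 5 = 17$)
$R{\left(t,y \right)} = 85 + 18 t$ ($R{\left(t,y \right)} = 17 \left(t - -5\right) + t = 17 \left(t + 5\right) + t = 17 \left(5 + t\right) + t = \left(85 + 17 t\right) + t = 85 + 18 t$)
$11752 - \left(-500 + 210\right) R{\left(-5 - -3,3 \right)} = 11752 - \left(-500 + 210\right) \left(85 + 18 \left(-5 - -3\right)\right) = 11752 - - 290 \left(85 + 18 \left(-5 + 3\right)\right) = 11752 - - 290 \left(85 + 18 \left(-2\right)\right) = 11752 - - 290 \left(85 - 36\right) = 11752 - \left(-290\right) 49 = 11752 - -14210 = 11752 + 14210 = 25962$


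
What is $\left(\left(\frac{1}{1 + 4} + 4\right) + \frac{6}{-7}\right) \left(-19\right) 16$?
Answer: $- \frac{35568}{35} \approx -1016.2$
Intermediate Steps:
$\left(\left(\frac{1}{1 + 4} + 4\right) + \frac{6}{-7}\right) \left(-19\right) 16 = \left(\left(\frac{1}{5} + 4\right) + 6 \left(- \frac{1}{7}\right)\right) \left(-19\right) 16 = \left(\left(\frac{1}{5} + 4\right) - \frac{6}{7}\right) \left(-19\right) 16 = \left(\frac{21}{5} - \frac{6}{7}\right) \left(-19\right) 16 = \frac{117}{35} \left(-19\right) 16 = \left(- \frac{2223}{35}\right) 16 = - \frac{35568}{35}$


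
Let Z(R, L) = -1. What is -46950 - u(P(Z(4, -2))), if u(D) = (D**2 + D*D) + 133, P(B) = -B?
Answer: -47085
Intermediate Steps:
u(D) = 133 + 2*D**2 (u(D) = (D**2 + D**2) + 133 = 2*D**2 + 133 = 133 + 2*D**2)
-46950 - u(P(Z(4, -2))) = -46950 - (133 + 2*(-1*(-1))**2) = -46950 - (133 + 2*1**2) = -46950 - (133 + 2*1) = -46950 - (133 + 2) = -46950 - 1*135 = -46950 - 135 = -47085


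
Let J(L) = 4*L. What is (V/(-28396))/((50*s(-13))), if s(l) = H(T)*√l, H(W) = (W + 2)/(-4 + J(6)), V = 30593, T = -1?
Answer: 30593*I*√13/922870 ≈ 0.11952*I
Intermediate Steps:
H(W) = ⅒ + W/20 (H(W) = (W + 2)/(-4 + 4*6) = (2 + W)/(-4 + 24) = (2 + W)/20 = (2 + W)*(1/20) = ⅒ + W/20)
s(l) = √l/20 (s(l) = (⅒ + (1/20)*(-1))*√l = (⅒ - 1/20)*√l = √l/20)
(V/(-28396))/((50*s(-13))) = (30593/(-28396))/((50*(√(-13)/20))) = (30593*(-1/28396))/((50*((I*√13)/20))) = -30593*(-2*I*√13/65)/28396 = -(-30593)*I*√13/922870 = 30593*I*√13/922870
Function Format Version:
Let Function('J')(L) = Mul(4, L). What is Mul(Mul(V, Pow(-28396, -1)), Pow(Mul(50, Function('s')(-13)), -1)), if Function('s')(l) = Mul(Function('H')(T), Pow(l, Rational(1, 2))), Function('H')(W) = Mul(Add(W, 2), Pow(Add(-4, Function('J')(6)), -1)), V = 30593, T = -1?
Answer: Mul(Rational(30593, 922870), I, Pow(13, Rational(1, 2))) ≈ Mul(0.11952, I)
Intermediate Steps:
Function('H')(W) = Add(Rational(1, 10), Mul(Rational(1, 20), W)) (Function('H')(W) = Mul(Add(W, 2), Pow(Add(-4, Mul(4, 6)), -1)) = Mul(Add(2, W), Pow(Add(-4, 24), -1)) = Mul(Add(2, W), Pow(20, -1)) = Mul(Add(2, W), Rational(1, 20)) = Add(Rational(1, 10), Mul(Rational(1, 20), W)))
Function('s')(l) = Mul(Rational(1, 20), Pow(l, Rational(1, 2))) (Function('s')(l) = Mul(Add(Rational(1, 10), Mul(Rational(1, 20), -1)), Pow(l, Rational(1, 2))) = Mul(Add(Rational(1, 10), Rational(-1, 20)), Pow(l, Rational(1, 2))) = Mul(Rational(1, 20), Pow(l, Rational(1, 2))))
Mul(Mul(V, Pow(-28396, -1)), Pow(Mul(50, Function('s')(-13)), -1)) = Mul(Mul(30593, Pow(-28396, -1)), Pow(Mul(50, Mul(Rational(1, 20), Pow(-13, Rational(1, 2)))), -1)) = Mul(Mul(30593, Rational(-1, 28396)), Pow(Mul(50, Mul(Rational(1, 20), Mul(I, Pow(13, Rational(1, 2))))), -1)) = Mul(Rational(-30593, 28396), Pow(Mul(50, Mul(Rational(1, 20), I, Pow(13, Rational(1, 2)))), -1)) = Mul(Rational(-30593, 28396), Pow(Mul(Rational(5, 2), I, Pow(13, Rational(1, 2))), -1)) = Mul(Rational(-30593, 28396), Mul(Rational(-2, 65), I, Pow(13, Rational(1, 2)))) = Mul(Rational(30593, 922870), I, Pow(13, Rational(1, 2)))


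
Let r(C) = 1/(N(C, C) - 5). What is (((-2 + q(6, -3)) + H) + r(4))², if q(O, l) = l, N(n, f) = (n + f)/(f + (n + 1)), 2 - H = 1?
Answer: 24649/1369 ≈ 18.005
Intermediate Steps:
H = 1 (H = 2 - 1*1 = 2 - 1 = 1)
N(n, f) = (f + n)/(1 + f + n) (N(n, f) = (f + n)/(f + (1 + n)) = (f + n)/(1 + f + n))
r(C) = 1/(-5 + 2*C/(1 + 2*C)) (r(C) = 1/((C + C)/(1 + C + C) - 5) = 1/((2*C)/(1 + 2*C) - 5) = 1/(2*C/(1 + 2*C) - 5) = 1/(-5 + 2*C/(1 + 2*C)))
(((-2 + q(6, -3)) + H) + r(4))² = (((-2 - 3) + 1) + (1 + 2*4)/(-5 - 8*4))² = ((-5 + 1) + (1 + 8)/(-5 - 32))² = (-4 + 9/(-37))² = (-4 - 1/37*9)² = (-4 - 9/37)² = (-157/37)² = 24649/1369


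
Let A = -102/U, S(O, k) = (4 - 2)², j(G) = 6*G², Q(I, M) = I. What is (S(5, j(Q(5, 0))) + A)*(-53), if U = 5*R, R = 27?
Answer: -7738/45 ≈ -171.96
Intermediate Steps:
S(O, k) = 4 (S(O, k) = 2² = 4)
U = 135 (U = 5*27 = 135)
A = -34/45 (A = -102/135 = -102*1/135 = -34/45 ≈ -0.75556)
(S(5, j(Q(5, 0))) + A)*(-53) = (4 - 34/45)*(-53) = (146/45)*(-53) = -7738/45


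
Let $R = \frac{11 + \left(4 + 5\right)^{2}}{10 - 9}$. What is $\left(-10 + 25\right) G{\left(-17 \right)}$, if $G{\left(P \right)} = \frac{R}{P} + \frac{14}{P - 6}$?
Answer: $- \frac{35310}{391} \approx -90.307$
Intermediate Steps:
$R = 92$ ($R = \frac{11 + 9^{2}}{1} = \left(11 + 81\right) 1 = 92 \cdot 1 = 92$)
$G{\left(P \right)} = \frac{14}{-6 + P} + \frac{92}{P}$ ($G{\left(P \right)} = \frac{92}{P} + \frac{14}{P - 6} = \frac{92}{P} + \frac{14}{-6 + P} = \frac{14}{-6 + P} + \frac{92}{P}$)
$\left(-10 + 25\right) G{\left(-17 \right)} = \left(-10 + 25\right) \frac{2 \left(-276 + 53 \left(-17\right)\right)}{\left(-17\right) \left(-6 - 17\right)} = 15 \cdot 2 \left(- \frac{1}{17}\right) \frac{1}{-23} \left(-276 - 901\right) = 15 \cdot 2 \left(- \frac{1}{17}\right) \left(- \frac{1}{23}\right) \left(-1177\right) = 15 \left(- \frac{2354}{391}\right) = - \frac{35310}{391}$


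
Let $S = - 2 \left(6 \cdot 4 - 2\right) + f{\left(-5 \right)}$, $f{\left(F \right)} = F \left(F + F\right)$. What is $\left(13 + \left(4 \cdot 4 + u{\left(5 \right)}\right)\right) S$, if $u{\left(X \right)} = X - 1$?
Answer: $198$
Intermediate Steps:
$f{\left(F \right)} = 2 F^{2}$ ($f{\left(F \right)} = F 2 F = 2 F^{2}$)
$u{\left(X \right)} = -1 + X$
$S = 6$ ($S = - 2 \left(6 \cdot 4 - 2\right) + 2 \left(-5\right)^{2} = - 2 \left(24 - 2\right) + 2 \cdot 25 = \left(-2\right) 22 + 50 = -44 + 50 = 6$)
$\left(13 + \left(4 \cdot 4 + u{\left(5 \right)}\right)\right) S = \left(13 + \left(4 \cdot 4 + \left(-1 + 5\right)\right)\right) 6 = \left(13 + \left(16 + 4\right)\right) 6 = \left(13 + 20\right) 6 = 33 \cdot 6 = 198$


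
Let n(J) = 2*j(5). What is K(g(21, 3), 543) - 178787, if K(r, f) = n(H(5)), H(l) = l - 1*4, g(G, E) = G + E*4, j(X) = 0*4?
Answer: -178787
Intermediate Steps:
j(X) = 0
g(G, E) = G + 4*E
H(l) = -4 + l (H(l) = l - 4 = -4 + l)
n(J) = 0 (n(J) = 2*0 = 0)
K(r, f) = 0
K(g(21, 3), 543) - 178787 = 0 - 178787 = -178787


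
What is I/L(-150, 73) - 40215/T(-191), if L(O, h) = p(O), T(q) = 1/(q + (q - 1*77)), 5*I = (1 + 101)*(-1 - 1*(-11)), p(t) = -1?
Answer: 18458481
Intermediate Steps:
I = 204 (I = ((1 + 101)*(-1 - 1*(-11)))/5 = (102*(-1 + 11))/5 = (102*10)/5 = (1/5)*1020 = 204)
T(q) = 1/(-77 + 2*q) (T(q) = 1/(q + (q - 77)) = 1/(q + (-77 + q)) = 1/(-77 + 2*q))
L(O, h) = -1
I/L(-150, 73) - 40215/T(-191) = 204/(-1) - 40215/(1/(-77 + 2*(-191))) = 204*(-1) - 40215/(1/(-77 - 382)) = -204 - 40215/(1/(-459)) = -204 - 40215/(-1/459) = -204 - 40215*(-459) = -204 + 18458685 = 18458481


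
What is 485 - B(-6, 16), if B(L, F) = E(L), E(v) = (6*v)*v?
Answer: 269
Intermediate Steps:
E(v) = 6*v²
B(L, F) = 6*L²
485 - B(-6, 16) = 485 - 6*(-6)² = 485 - 6*36 = 485 - 1*216 = 485 - 216 = 269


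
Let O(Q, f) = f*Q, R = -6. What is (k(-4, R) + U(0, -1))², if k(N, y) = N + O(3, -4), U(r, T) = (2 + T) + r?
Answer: 225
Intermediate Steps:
U(r, T) = 2 + T + r
O(Q, f) = Q*f
k(N, y) = -12 + N (k(N, y) = N + 3*(-4) = N - 12 = -12 + N)
(k(-4, R) + U(0, -1))² = ((-12 - 4) + (2 - 1 + 0))² = (-16 + 1)² = (-15)² = 225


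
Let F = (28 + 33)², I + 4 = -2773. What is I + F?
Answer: 944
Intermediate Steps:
I = -2777 (I = -4 - 2773 = -2777)
F = 3721 (F = 61² = 3721)
I + F = -2777 + 3721 = 944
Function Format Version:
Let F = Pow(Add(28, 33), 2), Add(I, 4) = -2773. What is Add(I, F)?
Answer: 944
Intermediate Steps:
I = -2777 (I = Add(-4, -2773) = -2777)
F = 3721 (F = Pow(61, 2) = 3721)
Add(I, F) = Add(-2777, 3721) = 944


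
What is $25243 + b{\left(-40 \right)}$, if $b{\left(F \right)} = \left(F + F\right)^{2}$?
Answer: $31643$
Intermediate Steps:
$b{\left(F \right)} = 4 F^{2}$ ($b{\left(F \right)} = \left(2 F\right)^{2} = 4 F^{2}$)
$25243 + b{\left(-40 \right)} = 25243 + 4 \left(-40\right)^{2} = 25243 + 4 \cdot 1600 = 25243 + 6400 = 31643$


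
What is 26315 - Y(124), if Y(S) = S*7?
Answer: 25447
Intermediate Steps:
Y(S) = 7*S
26315 - Y(124) = 26315 - 7*124 = 26315 - 1*868 = 26315 - 868 = 25447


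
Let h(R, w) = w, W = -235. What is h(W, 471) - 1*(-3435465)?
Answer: 3435936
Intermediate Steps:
h(W, 471) - 1*(-3435465) = 471 - 1*(-3435465) = 471 + 3435465 = 3435936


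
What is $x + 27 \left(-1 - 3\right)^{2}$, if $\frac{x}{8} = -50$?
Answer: $32$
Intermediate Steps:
$x = -400$ ($x = 8 \left(-50\right) = -400$)
$x + 27 \left(-1 - 3\right)^{2} = -400 + 27 \left(-1 - 3\right)^{2} = -400 + 27 \left(-4\right)^{2} = -400 + 27 \cdot 16 = -400 + 432 = 32$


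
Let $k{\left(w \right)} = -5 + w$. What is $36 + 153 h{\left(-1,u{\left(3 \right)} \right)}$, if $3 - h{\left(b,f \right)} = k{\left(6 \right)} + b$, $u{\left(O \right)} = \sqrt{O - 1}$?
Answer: $495$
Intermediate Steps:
$u{\left(O \right)} = \sqrt{-1 + O}$
$h{\left(b,f \right)} = 2 - b$ ($h{\left(b,f \right)} = 3 - \left(\left(-5 + 6\right) + b\right) = 3 - \left(1 + b\right) = 2 - b$)
$36 + 153 h{\left(-1,u{\left(3 \right)} \right)} = 36 + 153 \left(2 - -1\right) = 36 + 153 \left(2 + 1\right) = 36 + 153 \cdot 3 = 36 + 459 = 495$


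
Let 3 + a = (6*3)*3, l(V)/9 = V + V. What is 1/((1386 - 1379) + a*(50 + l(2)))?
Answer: 1/4393 ≈ 0.00022763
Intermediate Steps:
l(V) = 18*V (l(V) = 9*(V + V) = 9*(2*V) = 18*V)
a = 51 (a = -3 + (6*3)*3 = -3 + 18*3 = -3 + 54 = 51)
1/((1386 - 1379) + a*(50 + l(2))) = 1/((1386 - 1379) + 51*(50 + 18*2)) = 1/(7 + 51*(50 + 36)) = 1/(7 + 51*86) = 1/(7 + 4386) = 1/4393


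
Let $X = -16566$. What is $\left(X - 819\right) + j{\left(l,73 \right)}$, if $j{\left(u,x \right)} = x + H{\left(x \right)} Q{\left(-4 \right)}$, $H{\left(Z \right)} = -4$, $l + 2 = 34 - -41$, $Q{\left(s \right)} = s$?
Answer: $-17296$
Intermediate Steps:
$l = 73$ ($l = -2 + \left(34 - -41\right) = -2 + \left(34 + 41\right) = -2 + 75 = 73$)
$j{\left(u,x \right)} = 16 + x$ ($j{\left(u,x \right)} = x - -16 = x + 16 = 16 + x$)
$\left(X - 819\right) + j{\left(l,73 \right)} = \left(-16566 - 819\right) + \left(16 + 73\right) = -17385 + 89 = -17296$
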